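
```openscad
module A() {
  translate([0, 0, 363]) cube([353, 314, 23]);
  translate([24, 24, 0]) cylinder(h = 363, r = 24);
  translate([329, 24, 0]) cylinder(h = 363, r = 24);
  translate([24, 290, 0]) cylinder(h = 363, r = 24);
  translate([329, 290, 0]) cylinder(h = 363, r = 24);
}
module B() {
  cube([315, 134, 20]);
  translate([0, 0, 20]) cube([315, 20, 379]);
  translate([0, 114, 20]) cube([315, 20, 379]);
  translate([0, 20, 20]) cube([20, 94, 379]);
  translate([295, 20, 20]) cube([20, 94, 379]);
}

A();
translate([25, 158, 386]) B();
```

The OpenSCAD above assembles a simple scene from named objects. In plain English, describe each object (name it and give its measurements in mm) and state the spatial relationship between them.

A is a simple wooden stool: a rectangular seat 353 mm (x) by 314 mm (y), 23 mm thick, top face at z = 386 mm, on four round legs, each 48 mm in diameter. The legs rest on z = 0, each leg's axis is inset half a diameter from the nearest pair of seat edges (so the leg's bounding box is flush with the corner).

B is an open-topped rectangular box: outside dimensions 315×134×399 mm, with a uniform wall and base thickness of 20 mm. The base is a full 315×134 slab on the floor; four walls sit on top of the base. The front and back walls (the −y and +y sides) span the full width; the two side walls fit between them.

The open box is on top of the stool.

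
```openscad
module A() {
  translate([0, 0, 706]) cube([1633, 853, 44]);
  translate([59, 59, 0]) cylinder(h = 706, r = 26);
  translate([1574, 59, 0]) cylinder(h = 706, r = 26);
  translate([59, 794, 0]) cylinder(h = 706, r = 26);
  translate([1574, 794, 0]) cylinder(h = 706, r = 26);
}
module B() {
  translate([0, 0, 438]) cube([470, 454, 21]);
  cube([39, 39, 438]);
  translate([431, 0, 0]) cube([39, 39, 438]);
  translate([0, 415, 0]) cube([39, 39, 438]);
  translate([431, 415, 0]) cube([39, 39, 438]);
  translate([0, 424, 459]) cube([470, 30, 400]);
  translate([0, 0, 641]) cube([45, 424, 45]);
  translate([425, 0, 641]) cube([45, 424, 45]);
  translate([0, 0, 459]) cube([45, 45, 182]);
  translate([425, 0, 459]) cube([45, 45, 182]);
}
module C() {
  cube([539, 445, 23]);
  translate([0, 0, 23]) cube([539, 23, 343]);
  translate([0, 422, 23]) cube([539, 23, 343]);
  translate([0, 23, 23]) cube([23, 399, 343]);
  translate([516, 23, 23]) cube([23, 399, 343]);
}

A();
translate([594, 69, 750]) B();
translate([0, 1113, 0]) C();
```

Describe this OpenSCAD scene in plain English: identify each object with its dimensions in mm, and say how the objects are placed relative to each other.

A is a table: top 1633 mm (x) × 853 mm (y), 44 mm thick, upper face at z = 750 mm, on four round legs of 52 mm diameter, each leg's bounding box inset 33 mm from the nearest pair of top edges, running from z = 0 to the bottom of the top.

B is a chair. The seat is a 470×454×21 mm slab with its top at z = 459 mm, on four 39×39 mm corner legs (flush with the seat edges, standing on z = 0). A flat backrest 30 mm thick, 400 mm tall, spans the full seat width and rises from the seat top along its +y edge, rear face flush with the rear of the seat. Two armrests of 45×45 mm section run along each side from the seat's front edge to the front of the backrest, top faces 227 mm above the seat top and outer faces flush with the seat's x-edges; a 45×45 mm post under the front of each armrest stands on the seat at the front corner.

C is an open-topped rectangular box: outside dimensions 539×445×366 mm, with a uniform wall and base thickness of 23 mm. The base is a full 539×445 slab on the floor; four walls sit on top of the base. The front and back walls (the −y and +y sides) span the full width; the two side walls fit between them.

The chair is on top of the table. The open box is on the floor beside the table on its +y side.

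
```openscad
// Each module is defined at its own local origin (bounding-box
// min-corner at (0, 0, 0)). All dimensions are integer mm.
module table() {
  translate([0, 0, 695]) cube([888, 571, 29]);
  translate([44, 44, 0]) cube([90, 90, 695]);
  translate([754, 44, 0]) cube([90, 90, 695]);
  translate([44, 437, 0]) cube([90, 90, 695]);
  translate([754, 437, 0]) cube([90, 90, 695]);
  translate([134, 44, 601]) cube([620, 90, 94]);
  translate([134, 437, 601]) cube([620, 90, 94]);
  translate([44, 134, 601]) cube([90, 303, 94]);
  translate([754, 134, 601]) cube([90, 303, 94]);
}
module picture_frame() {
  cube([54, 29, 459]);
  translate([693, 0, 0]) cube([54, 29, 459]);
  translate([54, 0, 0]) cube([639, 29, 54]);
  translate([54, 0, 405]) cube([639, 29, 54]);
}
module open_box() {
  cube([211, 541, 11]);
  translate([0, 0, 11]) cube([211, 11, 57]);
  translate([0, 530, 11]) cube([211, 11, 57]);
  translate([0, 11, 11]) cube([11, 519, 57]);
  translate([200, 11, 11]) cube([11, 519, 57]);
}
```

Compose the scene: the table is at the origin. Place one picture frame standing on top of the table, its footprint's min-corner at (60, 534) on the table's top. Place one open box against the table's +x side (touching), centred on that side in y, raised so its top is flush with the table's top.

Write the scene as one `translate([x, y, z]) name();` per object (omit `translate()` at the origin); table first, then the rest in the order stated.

table();
translate([60, 534, 724]) picture_frame();
translate([888, 15, 656]) open_box();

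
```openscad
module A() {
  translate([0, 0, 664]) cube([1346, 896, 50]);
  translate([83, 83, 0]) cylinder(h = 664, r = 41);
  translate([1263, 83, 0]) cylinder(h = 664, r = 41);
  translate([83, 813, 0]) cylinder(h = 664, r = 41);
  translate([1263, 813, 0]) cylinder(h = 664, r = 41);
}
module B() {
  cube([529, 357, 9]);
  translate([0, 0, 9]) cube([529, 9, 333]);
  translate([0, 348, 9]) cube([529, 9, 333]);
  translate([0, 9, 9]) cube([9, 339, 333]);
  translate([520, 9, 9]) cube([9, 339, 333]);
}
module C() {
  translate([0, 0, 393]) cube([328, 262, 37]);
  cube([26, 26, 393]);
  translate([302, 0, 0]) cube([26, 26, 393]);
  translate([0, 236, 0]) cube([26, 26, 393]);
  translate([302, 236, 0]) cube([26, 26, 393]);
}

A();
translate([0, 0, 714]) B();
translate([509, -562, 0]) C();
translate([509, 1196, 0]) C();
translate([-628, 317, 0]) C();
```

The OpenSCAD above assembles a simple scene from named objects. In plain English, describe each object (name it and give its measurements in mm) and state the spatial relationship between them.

A is a rectangular dining table. The top is 1346×896×50 mm with its upper surface at z = 714 mm. It stands on four round legs of 82 mm diameter, each leg's bounding box inset 42 mm from the nearest pair of top edges, running from the floor to the underside of the top.

B is an open-topped rectangular box: outside dimensions 529×357×342 mm, with a uniform wall and base thickness of 9 mm. The base is a full 529×357 slab on the floor; four walls sit on top of the base. The front and back walls (the −y and +y sides) span the full width; the two side walls fit between them.

C is a four-legged stool. The seat is a 328×262×37 mm slab whose top surface is at z = 430 mm; four square legs, each 26×26 mm in cross-section, run from the floor (z = 0) to the underside of the seat, each flush with a corner of the seat.

The open box is on top of the table. Three stools sit around the table at the −y, +y, −x sides.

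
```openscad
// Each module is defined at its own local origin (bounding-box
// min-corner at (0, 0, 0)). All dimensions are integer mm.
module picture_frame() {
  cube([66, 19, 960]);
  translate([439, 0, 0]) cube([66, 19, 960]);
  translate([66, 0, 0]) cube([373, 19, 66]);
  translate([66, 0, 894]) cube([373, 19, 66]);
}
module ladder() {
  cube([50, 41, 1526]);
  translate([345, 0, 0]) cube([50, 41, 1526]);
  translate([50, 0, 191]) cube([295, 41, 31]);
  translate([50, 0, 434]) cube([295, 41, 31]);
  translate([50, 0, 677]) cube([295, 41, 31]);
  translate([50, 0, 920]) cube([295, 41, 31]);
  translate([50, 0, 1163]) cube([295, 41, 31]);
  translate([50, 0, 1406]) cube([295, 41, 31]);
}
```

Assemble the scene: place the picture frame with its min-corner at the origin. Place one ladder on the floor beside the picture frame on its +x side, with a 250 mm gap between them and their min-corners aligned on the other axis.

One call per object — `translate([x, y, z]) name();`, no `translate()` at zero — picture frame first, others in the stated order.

picture_frame();
translate([755, 0, 0]) ladder();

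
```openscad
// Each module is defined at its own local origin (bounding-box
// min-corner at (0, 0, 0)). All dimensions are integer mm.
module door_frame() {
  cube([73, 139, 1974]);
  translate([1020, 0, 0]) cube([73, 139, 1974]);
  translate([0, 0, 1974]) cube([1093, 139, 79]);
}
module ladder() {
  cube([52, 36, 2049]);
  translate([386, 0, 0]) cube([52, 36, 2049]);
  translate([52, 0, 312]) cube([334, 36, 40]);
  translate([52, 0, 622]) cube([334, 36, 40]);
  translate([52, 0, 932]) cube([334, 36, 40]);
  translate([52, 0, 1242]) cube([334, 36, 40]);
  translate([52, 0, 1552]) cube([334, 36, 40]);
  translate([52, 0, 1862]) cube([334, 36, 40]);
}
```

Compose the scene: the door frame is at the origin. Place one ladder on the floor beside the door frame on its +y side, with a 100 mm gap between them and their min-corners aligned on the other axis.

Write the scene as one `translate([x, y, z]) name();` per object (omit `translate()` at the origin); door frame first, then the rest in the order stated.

door_frame();
translate([0, 239, 0]) ladder();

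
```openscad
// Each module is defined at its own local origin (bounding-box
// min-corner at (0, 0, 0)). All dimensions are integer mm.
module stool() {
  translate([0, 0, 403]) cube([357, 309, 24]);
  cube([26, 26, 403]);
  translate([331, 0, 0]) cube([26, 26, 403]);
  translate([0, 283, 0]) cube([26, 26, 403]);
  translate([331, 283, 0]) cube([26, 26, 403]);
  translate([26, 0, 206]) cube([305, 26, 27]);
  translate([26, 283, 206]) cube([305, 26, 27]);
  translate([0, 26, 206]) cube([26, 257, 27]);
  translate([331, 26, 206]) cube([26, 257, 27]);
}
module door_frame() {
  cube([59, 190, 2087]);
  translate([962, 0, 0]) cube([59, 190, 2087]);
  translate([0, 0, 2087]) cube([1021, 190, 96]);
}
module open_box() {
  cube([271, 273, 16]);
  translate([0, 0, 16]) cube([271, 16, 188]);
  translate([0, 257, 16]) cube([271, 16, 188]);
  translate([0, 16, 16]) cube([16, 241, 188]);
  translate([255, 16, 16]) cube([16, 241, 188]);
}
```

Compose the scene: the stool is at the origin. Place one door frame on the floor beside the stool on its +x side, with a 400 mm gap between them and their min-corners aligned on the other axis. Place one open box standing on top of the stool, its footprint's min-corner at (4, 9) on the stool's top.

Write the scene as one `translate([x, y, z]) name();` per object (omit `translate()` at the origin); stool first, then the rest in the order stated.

stool();
translate([757, 0, 0]) door_frame();
translate([4, 9, 427]) open_box();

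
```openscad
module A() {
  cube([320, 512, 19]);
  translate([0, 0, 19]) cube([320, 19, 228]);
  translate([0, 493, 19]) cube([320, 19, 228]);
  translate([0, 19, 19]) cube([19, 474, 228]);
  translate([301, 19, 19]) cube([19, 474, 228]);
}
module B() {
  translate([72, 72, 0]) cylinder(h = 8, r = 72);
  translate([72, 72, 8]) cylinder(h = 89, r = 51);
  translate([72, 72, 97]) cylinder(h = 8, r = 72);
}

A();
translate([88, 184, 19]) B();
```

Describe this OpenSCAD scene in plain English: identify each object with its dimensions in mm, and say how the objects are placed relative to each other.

A is an open storage box with external size 320×512×247 mm and wall thickness 19 mm (the base is also 19 mm thick). The base covers the whole footprint; the four walls stand on the base, with the y-facing walls full-width and the x-facing walls fitting between their inner faces.

B is a spool: two coaxial disc flanges of radius 72 mm and thickness 8 mm, joined by a core cylinder of radius 51 mm and height 89 mm. The lower flange rests on z = 0 and the three cylinders share a vertical axis.

The spool sits inside the open box, centred.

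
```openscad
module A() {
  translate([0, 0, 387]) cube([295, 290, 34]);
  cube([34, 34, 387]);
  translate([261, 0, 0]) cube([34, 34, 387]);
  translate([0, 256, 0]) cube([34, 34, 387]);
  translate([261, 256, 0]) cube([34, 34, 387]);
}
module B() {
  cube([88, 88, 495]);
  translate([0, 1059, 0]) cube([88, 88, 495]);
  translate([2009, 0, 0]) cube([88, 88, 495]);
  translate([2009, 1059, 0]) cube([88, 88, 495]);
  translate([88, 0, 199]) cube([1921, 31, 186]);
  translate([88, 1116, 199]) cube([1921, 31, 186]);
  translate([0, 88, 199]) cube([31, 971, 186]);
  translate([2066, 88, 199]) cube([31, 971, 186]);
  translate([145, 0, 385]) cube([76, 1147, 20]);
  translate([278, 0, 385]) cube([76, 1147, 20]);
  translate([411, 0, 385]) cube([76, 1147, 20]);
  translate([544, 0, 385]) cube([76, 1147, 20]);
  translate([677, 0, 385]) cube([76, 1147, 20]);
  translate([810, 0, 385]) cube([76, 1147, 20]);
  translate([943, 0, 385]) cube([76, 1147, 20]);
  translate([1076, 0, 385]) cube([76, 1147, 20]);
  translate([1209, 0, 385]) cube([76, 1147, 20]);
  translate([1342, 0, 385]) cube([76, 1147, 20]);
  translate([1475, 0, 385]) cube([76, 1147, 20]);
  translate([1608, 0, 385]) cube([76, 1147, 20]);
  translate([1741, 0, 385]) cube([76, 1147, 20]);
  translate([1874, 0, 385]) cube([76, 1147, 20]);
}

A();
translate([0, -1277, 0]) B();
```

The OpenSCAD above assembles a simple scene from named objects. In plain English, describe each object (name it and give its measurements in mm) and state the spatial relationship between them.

A is a simple wooden stool: a rectangular seat 295 mm (x) by 290 mm (y), 34 mm thick, top face at z = 421 mm, on four square legs, each 34×34 mm in cross-section. The legs rest on z = 0, each flush with a corner of the seat.

B is a bed frame 2097 mm long (x) by 1147 mm wide (y). Four 88×88 mm corner posts, 495 mm tall, at the corners of the footprint. Four rails of 31 mm thickness and 186 mm height run between adjacent posts with their undersides at z = 199 mm, their outer faces flush with the outside of the frame (the two x-running rails run between the posts' inner faces; the two y-running rails run between the posts' inner faces). 14 slats, each 76 mm wide (x) and 20 mm thick, lie across the top of the two x-running rails, running the full 1147 mm width of the frame in y; the slats are evenly spaced along x between the inner faces of the end posts with equal gaps (rounded down to the nearest mm) at the −x end and between each pair — any rounding remainder accumulates at the +x end.

The bed frame is on the floor beside the stool on its −y side.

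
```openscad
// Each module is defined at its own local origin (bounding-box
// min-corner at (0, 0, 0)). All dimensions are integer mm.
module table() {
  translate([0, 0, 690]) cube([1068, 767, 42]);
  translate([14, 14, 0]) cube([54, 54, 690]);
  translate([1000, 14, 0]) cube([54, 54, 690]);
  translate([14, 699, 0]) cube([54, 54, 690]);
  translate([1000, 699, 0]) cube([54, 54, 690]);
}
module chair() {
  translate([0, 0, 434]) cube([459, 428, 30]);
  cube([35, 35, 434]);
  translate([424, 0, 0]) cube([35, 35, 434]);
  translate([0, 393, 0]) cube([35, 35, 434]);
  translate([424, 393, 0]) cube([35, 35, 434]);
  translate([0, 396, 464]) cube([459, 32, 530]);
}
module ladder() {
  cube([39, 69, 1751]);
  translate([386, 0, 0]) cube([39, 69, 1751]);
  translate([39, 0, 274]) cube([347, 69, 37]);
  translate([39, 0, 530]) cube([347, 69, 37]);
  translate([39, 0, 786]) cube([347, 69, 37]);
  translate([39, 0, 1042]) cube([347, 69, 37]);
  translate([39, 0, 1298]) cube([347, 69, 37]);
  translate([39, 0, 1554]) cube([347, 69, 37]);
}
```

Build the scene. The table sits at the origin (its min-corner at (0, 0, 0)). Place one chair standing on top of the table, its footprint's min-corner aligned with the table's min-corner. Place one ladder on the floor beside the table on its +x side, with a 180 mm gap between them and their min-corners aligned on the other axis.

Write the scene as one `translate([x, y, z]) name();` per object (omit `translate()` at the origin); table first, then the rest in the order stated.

table();
translate([0, 0, 732]) chair();
translate([1248, 0, 0]) ladder();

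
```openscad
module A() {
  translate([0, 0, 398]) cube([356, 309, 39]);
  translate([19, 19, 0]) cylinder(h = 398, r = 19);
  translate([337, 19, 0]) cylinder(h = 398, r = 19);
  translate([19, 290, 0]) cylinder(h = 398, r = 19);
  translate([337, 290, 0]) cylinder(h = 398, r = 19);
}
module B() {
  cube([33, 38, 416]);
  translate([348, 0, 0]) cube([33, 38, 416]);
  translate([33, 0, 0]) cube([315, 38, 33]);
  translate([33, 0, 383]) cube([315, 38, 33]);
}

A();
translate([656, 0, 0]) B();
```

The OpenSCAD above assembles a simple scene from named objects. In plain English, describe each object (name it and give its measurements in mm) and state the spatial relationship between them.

A is a simple wooden stool: a rectangular seat 356 mm (x) by 309 mm (y), 39 mm thick, top face at z = 437 mm, on four round legs, each 38 mm in diameter. The legs rest on z = 0, each leg's axis is inset half a diameter from the nearest pair of seat edges (so the leg's bounding box is flush with the corner).

B is a picture frame with a 315×350 mm rectangular opening (x by z) and a uniform 33 mm border on every side. Frame depth is 38 mm along y. It is built from two vertical stiles running the full outside height and two horizontal rails spanning the gap between the stiles.

The picture frame is on the floor beside the stool on its +x side.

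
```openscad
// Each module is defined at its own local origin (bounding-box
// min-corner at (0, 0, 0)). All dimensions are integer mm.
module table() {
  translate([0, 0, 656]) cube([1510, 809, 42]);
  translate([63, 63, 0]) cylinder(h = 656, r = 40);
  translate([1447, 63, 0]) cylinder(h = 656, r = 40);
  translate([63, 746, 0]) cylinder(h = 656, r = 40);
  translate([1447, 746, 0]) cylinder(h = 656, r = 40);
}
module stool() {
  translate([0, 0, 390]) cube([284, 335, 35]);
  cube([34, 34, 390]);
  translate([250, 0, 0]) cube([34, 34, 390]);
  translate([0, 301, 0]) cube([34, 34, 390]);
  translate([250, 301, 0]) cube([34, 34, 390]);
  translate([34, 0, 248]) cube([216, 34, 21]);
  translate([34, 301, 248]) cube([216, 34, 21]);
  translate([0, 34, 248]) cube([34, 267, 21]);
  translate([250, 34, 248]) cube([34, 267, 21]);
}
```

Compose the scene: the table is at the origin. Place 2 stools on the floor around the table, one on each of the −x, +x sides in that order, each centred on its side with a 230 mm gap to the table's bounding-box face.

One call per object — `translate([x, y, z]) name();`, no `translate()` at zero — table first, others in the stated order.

table();
translate([-514, 237, 0]) stool();
translate([1740, 237, 0]) stool();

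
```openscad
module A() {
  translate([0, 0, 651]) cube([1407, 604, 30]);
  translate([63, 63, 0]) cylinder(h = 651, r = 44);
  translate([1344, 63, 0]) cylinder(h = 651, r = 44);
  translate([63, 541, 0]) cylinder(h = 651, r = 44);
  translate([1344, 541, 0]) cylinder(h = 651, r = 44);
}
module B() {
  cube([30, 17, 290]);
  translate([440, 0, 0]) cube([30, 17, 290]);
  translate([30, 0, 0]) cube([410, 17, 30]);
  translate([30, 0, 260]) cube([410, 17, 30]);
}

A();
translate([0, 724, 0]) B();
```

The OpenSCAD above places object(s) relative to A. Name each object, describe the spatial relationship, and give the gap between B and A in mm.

A is a table. B is a picture frame. The picture frame is on the floor beside the table on its +y side. The gap between the picture frame and the table is 120 mm.

The picture frame's nearest face is 120 mm from the table's +y face.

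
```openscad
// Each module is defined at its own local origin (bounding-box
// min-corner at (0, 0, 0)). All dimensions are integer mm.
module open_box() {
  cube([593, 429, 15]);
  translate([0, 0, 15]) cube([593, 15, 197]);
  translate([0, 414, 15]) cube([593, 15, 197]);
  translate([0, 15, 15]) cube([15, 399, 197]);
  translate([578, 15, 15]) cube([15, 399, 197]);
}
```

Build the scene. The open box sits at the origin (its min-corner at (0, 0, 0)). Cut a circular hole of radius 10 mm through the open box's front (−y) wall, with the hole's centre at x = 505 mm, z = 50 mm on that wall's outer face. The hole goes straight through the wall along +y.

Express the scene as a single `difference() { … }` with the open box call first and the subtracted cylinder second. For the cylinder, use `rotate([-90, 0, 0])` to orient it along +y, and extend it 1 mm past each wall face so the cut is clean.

difference() {
  open_box();
  translate([505, -1, 50]) rotate([-90, 0, 0]) cylinder(h = 17, r = 10);
}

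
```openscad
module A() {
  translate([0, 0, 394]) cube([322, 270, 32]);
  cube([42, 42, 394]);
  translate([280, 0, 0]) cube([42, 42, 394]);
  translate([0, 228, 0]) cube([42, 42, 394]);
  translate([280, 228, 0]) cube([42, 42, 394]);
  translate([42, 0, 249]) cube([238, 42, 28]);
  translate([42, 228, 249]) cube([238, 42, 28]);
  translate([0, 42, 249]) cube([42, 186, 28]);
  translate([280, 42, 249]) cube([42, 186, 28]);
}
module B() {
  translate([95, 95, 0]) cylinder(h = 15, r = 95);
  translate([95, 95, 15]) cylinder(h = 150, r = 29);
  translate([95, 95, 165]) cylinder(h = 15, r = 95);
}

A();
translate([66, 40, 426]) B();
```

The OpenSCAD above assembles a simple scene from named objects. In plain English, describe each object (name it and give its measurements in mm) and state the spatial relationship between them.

A is a simple wooden stool: a rectangular seat 322 mm (x) by 270 mm (y), 32 mm thick, top face at z = 426 mm, on four square legs, each 42×42 mm in cross-section. The legs rest on z = 0, each flush with a corner of the seat. Four stretchers, 42 mm wide and 28 mm tall, connect adjacent legs with their undersides at z = 249 mm, each running between the inner faces of the legs it joins and aligned with the legs' outer faces on the other axis.

B is a spool: two coaxial disc flanges of radius 95 mm and thickness 15 mm, joined by a core cylinder of radius 29 mm and height 150 mm. The lower flange rests on z = 0 and the three cylinders share a vertical axis.

The spool is on top of the stool, centred.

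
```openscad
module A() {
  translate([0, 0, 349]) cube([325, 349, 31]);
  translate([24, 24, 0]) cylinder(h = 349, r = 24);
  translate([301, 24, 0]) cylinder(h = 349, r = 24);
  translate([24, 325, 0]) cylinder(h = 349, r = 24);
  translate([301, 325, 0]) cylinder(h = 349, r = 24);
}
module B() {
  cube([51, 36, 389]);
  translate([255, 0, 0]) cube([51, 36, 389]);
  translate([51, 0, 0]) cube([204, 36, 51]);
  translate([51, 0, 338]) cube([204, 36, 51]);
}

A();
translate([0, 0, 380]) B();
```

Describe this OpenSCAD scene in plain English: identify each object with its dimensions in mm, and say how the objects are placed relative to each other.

A is a simple wooden stool: a rectangular seat 325 mm (x) by 349 mm (y), 31 mm thick, top face at z = 380 mm, on four round legs, each 48 mm in diameter. The legs rest on z = 0, each leg's axis is inset half a diameter from the nearest pair of seat edges (so the leg's bounding box is flush with the corner).

B is a rectangular picture frame lying in the x–z plane (depth along y). The opening is 204 mm wide (x) by 287 mm tall (z), surrounded by a border 51 mm wide on all four sides. The frame is 36 mm deep and is made of two full-height vertical stiles with two horizontal rails fitted between them.

The picture frame is on top of the stool.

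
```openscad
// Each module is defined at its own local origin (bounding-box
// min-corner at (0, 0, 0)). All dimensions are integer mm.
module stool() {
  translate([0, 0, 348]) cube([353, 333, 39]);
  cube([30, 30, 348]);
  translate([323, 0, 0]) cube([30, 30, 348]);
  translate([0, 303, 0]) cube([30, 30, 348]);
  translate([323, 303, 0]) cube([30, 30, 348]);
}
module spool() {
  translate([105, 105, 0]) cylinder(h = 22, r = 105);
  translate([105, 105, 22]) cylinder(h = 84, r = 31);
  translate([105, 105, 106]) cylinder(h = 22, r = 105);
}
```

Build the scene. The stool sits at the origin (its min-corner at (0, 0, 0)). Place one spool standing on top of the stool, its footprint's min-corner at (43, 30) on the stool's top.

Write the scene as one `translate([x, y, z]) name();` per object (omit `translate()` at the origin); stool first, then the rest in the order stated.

stool();
translate([43, 30, 387]) spool();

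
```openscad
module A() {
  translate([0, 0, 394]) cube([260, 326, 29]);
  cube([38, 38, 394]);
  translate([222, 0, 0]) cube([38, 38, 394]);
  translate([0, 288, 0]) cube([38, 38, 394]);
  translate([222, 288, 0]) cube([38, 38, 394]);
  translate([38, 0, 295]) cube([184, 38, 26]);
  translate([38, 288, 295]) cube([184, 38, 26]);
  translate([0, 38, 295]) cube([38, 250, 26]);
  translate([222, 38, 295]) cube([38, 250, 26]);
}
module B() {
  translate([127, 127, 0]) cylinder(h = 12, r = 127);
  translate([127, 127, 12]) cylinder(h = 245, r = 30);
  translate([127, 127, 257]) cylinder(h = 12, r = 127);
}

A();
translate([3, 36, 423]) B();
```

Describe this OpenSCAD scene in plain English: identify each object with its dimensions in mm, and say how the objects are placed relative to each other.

A is a simple wooden stool: a rectangular seat 260 mm (x) by 326 mm (y), 29 mm thick, top face at z = 423 mm, on four square legs, each 38×38 mm in cross-section. The legs rest on z = 0, each flush with a corner of the seat. Four stretchers, 38 mm wide and 26 mm tall, connect adjacent legs with their undersides at z = 295 mm, each running between the inner faces of the legs it joins and aligned with the legs' outer faces on the other axis.

B is a spool: two coaxial disc flanges of radius 127 mm and thickness 12 mm, joined by a core cylinder of radius 30 mm and height 245 mm. The lower flange rests on z = 0 and the three cylinders share a vertical axis.

The spool is on top of the stool, centred.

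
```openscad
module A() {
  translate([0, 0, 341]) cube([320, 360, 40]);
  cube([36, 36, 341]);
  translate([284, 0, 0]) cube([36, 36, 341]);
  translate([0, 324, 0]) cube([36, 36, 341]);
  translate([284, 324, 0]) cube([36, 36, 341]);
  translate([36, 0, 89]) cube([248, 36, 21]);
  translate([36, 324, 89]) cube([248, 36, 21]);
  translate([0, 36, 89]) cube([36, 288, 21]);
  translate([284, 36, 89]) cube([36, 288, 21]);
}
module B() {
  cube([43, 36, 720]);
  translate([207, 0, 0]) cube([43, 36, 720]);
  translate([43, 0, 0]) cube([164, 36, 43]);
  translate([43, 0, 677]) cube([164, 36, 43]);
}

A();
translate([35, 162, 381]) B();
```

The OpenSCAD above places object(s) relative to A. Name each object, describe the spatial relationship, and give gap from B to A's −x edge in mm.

The picture frame's min-x is at 35; the stool's min-x is 0; gap = 35 mm.

A is a stool. B is a picture frame. The picture frame is on top of the stool, centred. The gap from the picture frame to the stool's −x edge is 35 mm.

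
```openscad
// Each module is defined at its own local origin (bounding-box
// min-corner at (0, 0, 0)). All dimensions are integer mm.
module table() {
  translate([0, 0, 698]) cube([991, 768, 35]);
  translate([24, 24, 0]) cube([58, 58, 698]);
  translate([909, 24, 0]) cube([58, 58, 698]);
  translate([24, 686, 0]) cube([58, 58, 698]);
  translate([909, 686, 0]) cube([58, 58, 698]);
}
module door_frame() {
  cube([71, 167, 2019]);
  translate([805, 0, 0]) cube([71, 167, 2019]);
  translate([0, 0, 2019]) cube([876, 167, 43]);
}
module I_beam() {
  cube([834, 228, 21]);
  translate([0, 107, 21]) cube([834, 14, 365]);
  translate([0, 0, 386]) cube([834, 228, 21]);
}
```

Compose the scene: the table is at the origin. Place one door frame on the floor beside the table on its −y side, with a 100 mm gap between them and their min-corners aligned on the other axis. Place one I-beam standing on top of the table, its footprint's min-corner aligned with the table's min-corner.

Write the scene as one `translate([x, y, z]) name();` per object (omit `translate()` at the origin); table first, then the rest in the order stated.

table();
translate([0, -267, 0]) door_frame();
translate([0, 0, 733]) I_beam();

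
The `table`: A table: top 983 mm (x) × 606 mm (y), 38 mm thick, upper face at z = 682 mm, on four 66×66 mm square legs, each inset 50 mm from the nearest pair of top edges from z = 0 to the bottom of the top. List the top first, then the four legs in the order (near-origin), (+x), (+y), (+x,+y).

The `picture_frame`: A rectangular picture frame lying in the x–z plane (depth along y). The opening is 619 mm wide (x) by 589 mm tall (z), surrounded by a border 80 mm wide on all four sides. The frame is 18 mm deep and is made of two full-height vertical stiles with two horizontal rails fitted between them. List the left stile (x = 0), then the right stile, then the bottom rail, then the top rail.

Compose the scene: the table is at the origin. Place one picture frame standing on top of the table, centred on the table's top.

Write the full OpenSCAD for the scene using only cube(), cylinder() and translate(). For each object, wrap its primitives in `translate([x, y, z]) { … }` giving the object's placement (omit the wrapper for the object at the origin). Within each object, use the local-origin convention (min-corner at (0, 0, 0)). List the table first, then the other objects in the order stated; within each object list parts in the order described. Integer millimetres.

translate([0, 0, 644]) cube([983, 606, 38]);
translate([50, 50, 0]) cube([66, 66, 644]);
translate([867, 50, 0]) cube([66, 66, 644]);
translate([50, 490, 0]) cube([66, 66, 644]);
translate([867, 490, 0]) cube([66, 66, 644]);
translate([102, 294, 682]) {
  cube([80, 18, 749]);
  translate([699, 0, 0]) cube([80, 18, 749]);
  translate([80, 0, 0]) cube([619, 18, 80]);
  translate([80, 0, 669]) cube([619, 18, 80]);
}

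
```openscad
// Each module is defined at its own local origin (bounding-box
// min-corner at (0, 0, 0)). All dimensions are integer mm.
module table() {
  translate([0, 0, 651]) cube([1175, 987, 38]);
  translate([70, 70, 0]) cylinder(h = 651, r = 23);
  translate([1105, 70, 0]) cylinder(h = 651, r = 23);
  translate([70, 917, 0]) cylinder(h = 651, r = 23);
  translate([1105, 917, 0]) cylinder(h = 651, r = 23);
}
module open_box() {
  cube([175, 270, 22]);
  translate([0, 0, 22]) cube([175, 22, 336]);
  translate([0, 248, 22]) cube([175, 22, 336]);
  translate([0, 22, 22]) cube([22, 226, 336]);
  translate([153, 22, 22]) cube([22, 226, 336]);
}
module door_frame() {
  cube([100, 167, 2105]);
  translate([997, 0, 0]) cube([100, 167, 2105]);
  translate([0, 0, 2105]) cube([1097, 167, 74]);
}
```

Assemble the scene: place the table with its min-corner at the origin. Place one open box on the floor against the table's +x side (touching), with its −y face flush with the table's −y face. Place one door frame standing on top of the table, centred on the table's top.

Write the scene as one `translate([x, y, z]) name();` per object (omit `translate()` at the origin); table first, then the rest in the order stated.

table();
translate([1175, 0, 0]) open_box();
translate([39, 410, 689]) door_frame();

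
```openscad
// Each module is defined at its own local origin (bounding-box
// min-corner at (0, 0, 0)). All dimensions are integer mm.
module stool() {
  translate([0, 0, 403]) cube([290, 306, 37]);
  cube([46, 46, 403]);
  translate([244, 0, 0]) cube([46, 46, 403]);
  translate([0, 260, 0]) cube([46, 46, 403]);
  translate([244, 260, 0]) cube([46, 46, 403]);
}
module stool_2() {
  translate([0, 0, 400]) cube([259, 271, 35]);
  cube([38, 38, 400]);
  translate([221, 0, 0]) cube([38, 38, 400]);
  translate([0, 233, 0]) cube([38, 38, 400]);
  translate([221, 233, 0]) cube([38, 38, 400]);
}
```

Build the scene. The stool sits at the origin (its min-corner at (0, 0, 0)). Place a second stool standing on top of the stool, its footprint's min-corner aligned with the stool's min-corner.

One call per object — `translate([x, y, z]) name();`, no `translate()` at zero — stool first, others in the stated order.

stool();
translate([0, 0, 440]) stool_2();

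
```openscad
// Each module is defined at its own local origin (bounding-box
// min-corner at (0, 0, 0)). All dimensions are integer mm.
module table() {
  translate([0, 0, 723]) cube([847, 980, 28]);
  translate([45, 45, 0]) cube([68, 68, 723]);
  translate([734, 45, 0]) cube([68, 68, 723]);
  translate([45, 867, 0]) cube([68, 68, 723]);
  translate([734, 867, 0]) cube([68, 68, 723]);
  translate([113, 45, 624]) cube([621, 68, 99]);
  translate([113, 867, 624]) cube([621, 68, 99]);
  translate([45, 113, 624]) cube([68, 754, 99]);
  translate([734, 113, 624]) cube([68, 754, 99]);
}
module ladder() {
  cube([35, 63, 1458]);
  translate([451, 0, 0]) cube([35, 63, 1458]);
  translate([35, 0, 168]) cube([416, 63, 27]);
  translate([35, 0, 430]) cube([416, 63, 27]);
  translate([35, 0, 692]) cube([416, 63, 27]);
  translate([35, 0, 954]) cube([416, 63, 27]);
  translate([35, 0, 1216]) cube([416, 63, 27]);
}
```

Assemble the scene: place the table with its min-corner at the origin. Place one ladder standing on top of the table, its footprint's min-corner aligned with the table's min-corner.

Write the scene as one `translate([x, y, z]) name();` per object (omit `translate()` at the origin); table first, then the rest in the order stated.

table();
translate([0, 0, 751]) ladder();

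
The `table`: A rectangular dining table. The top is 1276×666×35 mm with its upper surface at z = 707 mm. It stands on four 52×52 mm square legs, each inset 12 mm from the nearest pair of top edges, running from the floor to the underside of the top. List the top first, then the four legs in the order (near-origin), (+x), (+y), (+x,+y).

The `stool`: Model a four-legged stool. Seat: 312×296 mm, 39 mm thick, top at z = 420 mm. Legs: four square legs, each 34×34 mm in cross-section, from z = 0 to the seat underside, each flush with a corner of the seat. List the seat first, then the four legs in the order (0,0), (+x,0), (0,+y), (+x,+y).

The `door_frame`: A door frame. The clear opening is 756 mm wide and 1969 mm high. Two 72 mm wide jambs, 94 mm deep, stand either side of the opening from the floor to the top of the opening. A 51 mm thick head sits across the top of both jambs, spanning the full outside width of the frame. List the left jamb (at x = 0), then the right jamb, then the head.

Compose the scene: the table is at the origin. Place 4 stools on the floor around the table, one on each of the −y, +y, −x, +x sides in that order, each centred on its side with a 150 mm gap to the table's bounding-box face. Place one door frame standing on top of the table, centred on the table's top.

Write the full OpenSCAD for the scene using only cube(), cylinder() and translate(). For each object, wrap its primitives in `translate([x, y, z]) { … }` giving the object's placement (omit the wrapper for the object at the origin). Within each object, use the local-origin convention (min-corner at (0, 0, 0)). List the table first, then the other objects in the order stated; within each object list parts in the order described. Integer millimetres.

translate([0, 0, 672]) cube([1276, 666, 35]);
translate([12, 12, 0]) cube([52, 52, 672]);
translate([1212, 12, 0]) cube([52, 52, 672]);
translate([12, 602, 0]) cube([52, 52, 672]);
translate([1212, 602, 0]) cube([52, 52, 672]);
translate([482, -446, 0]) {
  translate([0, 0, 381]) cube([312, 296, 39]);
  cube([34, 34, 381]);
  translate([278, 0, 0]) cube([34, 34, 381]);
  translate([0, 262, 0]) cube([34, 34, 381]);
  translate([278, 262, 0]) cube([34, 34, 381]);
}
translate([482, 816, 0]) {
  translate([0, 0, 381]) cube([312, 296, 39]);
  cube([34, 34, 381]);
  translate([278, 0, 0]) cube([34, 34, 381]);
  translate([0, 262, 0]) cube([34, 34, 381]);
  translate([278, 262, 0]) cube([34, 34, 381]);
}
translate([-462, 185, 0]) {
  translate([0, 0, 381]) cube([312, 296, 39]);
  cube([34, 34, 381]);
  translate([278, 0, 0]) cube([34, 34, 381]);
  translate([0, 262, 0]) cube([34, 34, 381]);
  translate([278, 262, 0]) cube([34, 34, 381]);
}
translate([1426, 185, 0]) {
  translate([0, 0, 381]) cube([312, 296, 39]);
  cube([34, 34, 381]);
  translate([278, 0, 0]) cube([34, 34, 381]);
  translate([0, 262, 0]) cube([34, 34, 381]);
  translate([278, 262, 0]) cube([34, 34, 381]);
}
translate([188, 286, 707]) {
  cube([72, 94, 1969]);
  translate([828, 0, 0]) cube([72, 94, 1969]);
  translate([0, 0, 1969]) cube([900, 94, 51]);
}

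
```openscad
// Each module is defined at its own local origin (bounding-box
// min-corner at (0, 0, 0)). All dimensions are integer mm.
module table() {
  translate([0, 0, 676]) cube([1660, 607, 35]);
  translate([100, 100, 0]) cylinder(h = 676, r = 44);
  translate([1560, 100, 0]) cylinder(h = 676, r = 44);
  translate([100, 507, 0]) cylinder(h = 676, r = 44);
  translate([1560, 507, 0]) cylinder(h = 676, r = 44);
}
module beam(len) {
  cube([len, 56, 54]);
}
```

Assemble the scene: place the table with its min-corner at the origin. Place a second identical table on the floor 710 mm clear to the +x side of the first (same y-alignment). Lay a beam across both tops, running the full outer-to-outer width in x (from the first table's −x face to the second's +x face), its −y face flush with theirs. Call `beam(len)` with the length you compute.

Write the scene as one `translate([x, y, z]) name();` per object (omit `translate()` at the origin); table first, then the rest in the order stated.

table();
translate([2370, 0, 0]) table();
translate([0, 0, 711]) beam(4030);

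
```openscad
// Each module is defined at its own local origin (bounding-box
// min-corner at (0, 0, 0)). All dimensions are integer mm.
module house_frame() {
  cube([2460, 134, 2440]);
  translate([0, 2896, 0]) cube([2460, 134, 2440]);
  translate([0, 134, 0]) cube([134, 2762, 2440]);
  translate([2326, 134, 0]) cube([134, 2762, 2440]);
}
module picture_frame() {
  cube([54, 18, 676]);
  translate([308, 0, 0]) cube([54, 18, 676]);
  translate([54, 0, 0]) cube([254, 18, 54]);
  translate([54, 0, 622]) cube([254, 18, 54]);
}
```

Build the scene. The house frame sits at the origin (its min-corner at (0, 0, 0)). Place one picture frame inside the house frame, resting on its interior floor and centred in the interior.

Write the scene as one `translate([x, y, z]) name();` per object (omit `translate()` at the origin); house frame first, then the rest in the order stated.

house_frame();
translate([1049, 1506, 0]) picture_frame();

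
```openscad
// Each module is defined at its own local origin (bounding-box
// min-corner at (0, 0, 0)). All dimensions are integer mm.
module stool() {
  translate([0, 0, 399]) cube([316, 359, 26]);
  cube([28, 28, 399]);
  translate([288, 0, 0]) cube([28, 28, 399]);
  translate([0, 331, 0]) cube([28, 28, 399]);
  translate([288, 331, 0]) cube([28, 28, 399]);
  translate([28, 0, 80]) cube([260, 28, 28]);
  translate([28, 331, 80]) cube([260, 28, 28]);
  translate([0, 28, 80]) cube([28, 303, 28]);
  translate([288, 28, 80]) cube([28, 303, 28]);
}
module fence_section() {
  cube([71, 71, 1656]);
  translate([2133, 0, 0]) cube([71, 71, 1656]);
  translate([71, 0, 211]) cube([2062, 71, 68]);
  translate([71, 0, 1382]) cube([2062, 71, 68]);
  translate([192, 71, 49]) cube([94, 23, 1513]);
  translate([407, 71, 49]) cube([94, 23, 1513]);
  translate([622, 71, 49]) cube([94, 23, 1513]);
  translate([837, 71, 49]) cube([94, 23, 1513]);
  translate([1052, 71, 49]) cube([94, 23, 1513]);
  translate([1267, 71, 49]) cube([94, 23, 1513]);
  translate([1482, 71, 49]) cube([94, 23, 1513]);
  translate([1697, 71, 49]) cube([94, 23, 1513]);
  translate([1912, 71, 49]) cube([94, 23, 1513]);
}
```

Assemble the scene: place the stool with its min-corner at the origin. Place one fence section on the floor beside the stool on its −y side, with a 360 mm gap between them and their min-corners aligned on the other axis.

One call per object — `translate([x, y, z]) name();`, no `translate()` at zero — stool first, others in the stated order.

stool();
translate([0, -454, 0]) fence_section();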